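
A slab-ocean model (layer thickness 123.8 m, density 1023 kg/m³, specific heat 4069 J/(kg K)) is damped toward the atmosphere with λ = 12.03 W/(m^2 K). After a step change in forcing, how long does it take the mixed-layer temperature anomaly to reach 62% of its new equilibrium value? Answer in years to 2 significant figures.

Areal heat capacity C = ρ c_p D = 1023 × 4069 × 123.8 = 5.15×10^8 J/(m^2 K).
τ = C / λ = 5.15×10^8 / 12.03 = 4.28×10^7 s.
Fraction reached: 1 − e^(−t/τ) = 0.62 ⇒ t = −τ ln(1 − 0.62) = τ × 0.968.
t = 4.14×10^7 s = 1.31 years.

1.3 years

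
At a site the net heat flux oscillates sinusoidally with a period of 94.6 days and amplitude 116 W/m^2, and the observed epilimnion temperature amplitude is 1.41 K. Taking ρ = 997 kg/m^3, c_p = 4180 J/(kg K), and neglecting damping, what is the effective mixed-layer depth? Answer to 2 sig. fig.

ω = 2π / 8.17×10^6 s = 7.69×10^-7 s⁻¹.
Required C = F₀ / (A ω) = 116 / (1.41 × 7.69×10^-7) = 1.07×10^8 J/(m²·K).
D = C / (ρ c_p) = 1.07×10^8 / (997 × 4180) = 25.7 m.

26 m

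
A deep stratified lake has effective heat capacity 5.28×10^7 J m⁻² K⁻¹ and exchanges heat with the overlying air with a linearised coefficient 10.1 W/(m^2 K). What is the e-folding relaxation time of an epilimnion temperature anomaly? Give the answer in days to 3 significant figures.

Areal heat capacity C = 5.28×10^7 J m⁻² K⁻¹ (given).
Relaxation time τ = C / λ = 5.28×10^7 / 10.1 = 5.23×10^6 s.
In days: 5.23×10^6 s / (86400 s/day) = 60.5 days.

60.5 days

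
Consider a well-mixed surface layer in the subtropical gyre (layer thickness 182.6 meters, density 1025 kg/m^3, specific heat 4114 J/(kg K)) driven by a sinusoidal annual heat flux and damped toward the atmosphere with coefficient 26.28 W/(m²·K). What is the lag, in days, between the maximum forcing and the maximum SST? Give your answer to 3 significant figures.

Areal heat capacity C = ρ c_p D = 1025 × 4114 × 182.6 = 7.70×10^8 J m⁻² K⁻¹.
ω = 2π / 3.15×10^7 s = 1.99×10^-7 s⁻¹.
Phase lag φ = arctan(Cω/λ) = arctan(153/26.28) = 1.40 rad.
Time lag = φ / ω = 1.40 / 1.99×10^-7 = 7.03×10^6 s = 81.4 days.

81.4 days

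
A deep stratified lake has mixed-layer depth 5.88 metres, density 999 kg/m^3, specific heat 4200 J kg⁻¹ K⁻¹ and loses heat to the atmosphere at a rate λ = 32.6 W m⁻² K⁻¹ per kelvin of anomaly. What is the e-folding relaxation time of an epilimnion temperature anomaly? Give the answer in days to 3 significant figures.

8.76 days

Areal heat capacity C = ρ c_p D = 999 × 4200 × 5.88 = 2.47×10^7 J/(m^2 K).
Relaxation time τ = C / λ = 2.47×10^7 / 32.6 = 7.57×10^5 s.
In days: 7.57×10^5 s / (86400 s/day) = 8.76 days.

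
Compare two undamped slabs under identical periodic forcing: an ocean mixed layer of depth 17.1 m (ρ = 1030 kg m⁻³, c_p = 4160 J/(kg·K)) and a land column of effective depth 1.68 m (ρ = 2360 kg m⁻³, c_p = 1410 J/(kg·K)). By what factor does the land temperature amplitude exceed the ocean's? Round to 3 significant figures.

13.1

C_ocean = 1030 × 4160 × 17.1 = 7.33×10^7 J/(m²·K).
C_land = 2360 × 1410 × 1.68 = 5.59×10^6 J/(m²·K).
Undamped amplitude ∝ 1/C, so A_land/A_ocean = C_ocean/C_land = 13.1.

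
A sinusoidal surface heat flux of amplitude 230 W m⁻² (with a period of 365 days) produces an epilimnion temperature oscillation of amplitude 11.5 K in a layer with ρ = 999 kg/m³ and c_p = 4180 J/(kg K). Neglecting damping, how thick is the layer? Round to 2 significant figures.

ω = 2π / 3.15×10^7 s = 1.99×10^-7 s⁻¹.
Required C = F₀ / (A ω) = 230 / (11.5 × 1.99×10^-7) = 1.00×10^8 J/(m²·K).
D = C / (ρ c_p) = 1.00×10^8 / (999 × 4180) = 24.0 m.

24 m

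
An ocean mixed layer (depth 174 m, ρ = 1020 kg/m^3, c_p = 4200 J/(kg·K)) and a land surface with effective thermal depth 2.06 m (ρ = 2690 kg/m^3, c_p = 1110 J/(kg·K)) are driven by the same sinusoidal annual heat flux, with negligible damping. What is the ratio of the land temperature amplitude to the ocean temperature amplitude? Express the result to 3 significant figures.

121

C_ocean = 1020 × 4200 × 174 = 7.45×10^8 J/(m²·K).
C_land = 2690 × 1110 × 2.06 = 6.15×10^6 J/(m²·K).
Undamped amplitude ∝ 1/C, so A_land/A_ocean = C_ocean/C_land = 121.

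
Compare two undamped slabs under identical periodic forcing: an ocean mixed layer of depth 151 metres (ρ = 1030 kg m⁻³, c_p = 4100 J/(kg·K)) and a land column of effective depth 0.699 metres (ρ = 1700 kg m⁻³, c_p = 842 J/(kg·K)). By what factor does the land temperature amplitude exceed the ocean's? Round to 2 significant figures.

C_ocean = 1030 × 4100 × 151 = 6.38×10^8 J/(m²·K).
C_land = 1700 × 842 × 0.699 = 1.00×10^6 J/(m²·K).
Undamped amplitude ∝ 1/C, so A_land/A_ocean = C_ocean/C_land = 637.

640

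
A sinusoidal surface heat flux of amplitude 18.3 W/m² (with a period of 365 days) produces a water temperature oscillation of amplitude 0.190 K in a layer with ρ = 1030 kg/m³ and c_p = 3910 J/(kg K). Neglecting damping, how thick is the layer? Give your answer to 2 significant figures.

ω = 2π / 3.15×10^7 s = 1.99×10^-7 s⁻¹.
Required C = F₀ / (A ω) = 18.3 / (0.190 × 1.99×10^-7) = 4.83×10^8 J/(m²·K).
D = C / (ρ c_p) = 4.83×10^8 / (1030 × 3910) = 120 m.

120 m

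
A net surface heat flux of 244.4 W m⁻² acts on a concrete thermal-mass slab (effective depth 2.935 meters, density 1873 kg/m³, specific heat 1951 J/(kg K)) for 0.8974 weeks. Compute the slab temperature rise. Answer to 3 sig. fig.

Areal heat capacity C = ρ c_p D = 1873 × 1951 × 2.935 = 1.07×10^7 J/(m^2 K).
Net heat input Q = F Δt = 244.4 × (0.8974 weeks × 6.048×10^5 s/week) = 1.33×10^8 J/m².
ΔT = Q / C = 1.33×10^8 / 1.07×10^7 = 12.4 K.

12.4 K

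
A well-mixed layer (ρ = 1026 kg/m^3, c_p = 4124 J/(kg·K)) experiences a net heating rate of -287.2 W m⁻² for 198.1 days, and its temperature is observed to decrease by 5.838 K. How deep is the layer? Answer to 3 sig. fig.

Heat input Q = F Δt = -287.2 × 1.71×10^7 s = -4.92×10^9 J/m².
Required areal heat capacity C = Q / ΔT = 8.42×10^8 J/(m²·K).
Depth D = C / (ρ c_p) = 8.42×10^8 / (1026 × 4124) = 199 m.

199 m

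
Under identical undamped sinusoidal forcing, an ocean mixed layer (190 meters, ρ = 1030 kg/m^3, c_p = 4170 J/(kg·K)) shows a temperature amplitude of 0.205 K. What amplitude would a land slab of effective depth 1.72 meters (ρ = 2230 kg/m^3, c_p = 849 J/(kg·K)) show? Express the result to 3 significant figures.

C_ocean = 8.16×10^8 J/(m²·K); C_land = 3.26×10^6 J/(m²·K).
A ∝ 1/C ⇒ A_land = A_ocean × C_ocean/C_land = 0.205 × 251 = 51.4 K.

51.4 K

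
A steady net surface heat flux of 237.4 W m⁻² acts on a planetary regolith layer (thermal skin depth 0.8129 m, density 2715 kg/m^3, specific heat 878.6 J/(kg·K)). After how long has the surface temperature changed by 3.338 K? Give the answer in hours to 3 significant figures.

7.57 hours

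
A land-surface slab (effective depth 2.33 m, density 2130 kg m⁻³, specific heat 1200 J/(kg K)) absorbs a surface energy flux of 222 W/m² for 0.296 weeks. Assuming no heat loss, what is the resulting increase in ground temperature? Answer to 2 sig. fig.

6.7 K

Areal heat capacity C = ρ c_p D = 2130 × 1200 × 2.33 = 5.96×10^6 J/(m²·K).
Net heat input Q = F Δt = 222 × (0.296 weeks × 6.048×10^5 s/week) = 3.97×10^7 J/m².
ΔT = Q / C = 3.97×10^7 / 5.96×10^6 = 6.67 K.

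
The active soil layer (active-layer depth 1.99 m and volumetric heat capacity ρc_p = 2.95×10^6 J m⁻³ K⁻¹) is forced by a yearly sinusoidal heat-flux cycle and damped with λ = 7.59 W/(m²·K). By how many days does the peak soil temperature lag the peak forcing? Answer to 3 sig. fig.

Areal heat capacity C = ρc_p × D = 2.95×10^6 × 1.99 = 5.87×10^6 J/(m^2 K).
ω = 2π / 3.15×10^7 s = 1.99×10^-7 s⁻¹.
Phase lag φ = arctan(Cω/λ) = arctan(1.17/7.59) = 0.153 rad.
Time lag = φ / ω = 0.153 / 1.99×10^-7 = 7.67×10^5 s = 8.88 days.

8.88 days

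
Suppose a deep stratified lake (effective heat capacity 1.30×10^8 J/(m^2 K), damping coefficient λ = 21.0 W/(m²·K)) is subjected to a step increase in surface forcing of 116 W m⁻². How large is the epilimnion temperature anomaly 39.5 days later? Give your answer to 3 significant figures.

2.34 K

Areal heat capacity C = 1.30×10^8 J/(m^2 K) (given).
τ = C / λ = 1.30×10^8 / 21.0 = 6.19×10^6 s.
Equilibrium anomaly ΔT_eq = F / λ = 116 / 21.0 = 5.52 K.
t = 39.5 days = 3.41×10^6 s, so t/τ = 0.551.
ΔT(t) = ΔT_eq (1 − e^(−t/τ)) = 5.52 × (1 − e^−0.551) = 2.34 K.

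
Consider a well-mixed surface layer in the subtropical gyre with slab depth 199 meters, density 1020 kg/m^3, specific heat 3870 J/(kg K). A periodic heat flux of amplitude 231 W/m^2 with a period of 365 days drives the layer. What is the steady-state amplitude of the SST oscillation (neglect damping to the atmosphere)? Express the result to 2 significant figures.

1.5 K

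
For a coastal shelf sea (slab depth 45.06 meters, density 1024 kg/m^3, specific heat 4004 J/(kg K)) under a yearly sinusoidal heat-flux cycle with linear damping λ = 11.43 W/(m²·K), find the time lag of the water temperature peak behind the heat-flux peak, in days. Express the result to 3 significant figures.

Areal heat capacity C = ρ c_p D = 1024 × 4004 × 45.06 = 1.85×10^8 J/(m²·K).
ω = 2π / 3.15×10^7 s = 1.99×10^-7 s⁻¹.
Phase lag φ = arctan(Cω/λ) = arctan(36.8/11.43) = 1.27 rad.
Time lag = φ / ω = 1.27 / 1.99×10^-7 = 6.37×10^6 s = 73.8 days.

73.8 days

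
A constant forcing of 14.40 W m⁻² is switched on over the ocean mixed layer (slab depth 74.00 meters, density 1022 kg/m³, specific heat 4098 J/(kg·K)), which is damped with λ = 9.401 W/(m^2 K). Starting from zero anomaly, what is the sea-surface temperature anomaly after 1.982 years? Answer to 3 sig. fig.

1.30 K

Areal heat capacity C = ρ c_p D = 1022 × 4098 × 74.00 = 3.10×10^8 J m⁻² K⁻¹.
τ = C / λ = 3.10×10^8 / 9.401 = 3.30×10^7 s.
Equilibrium anomaly ΔT_eq = F / λ = 14.40 / 9.401 = 1.53 K.
t = 1.982 years = 6.25×10^7 s, so t/τ = 1.90.
ΔT(t) = ΔT_eq (1 − e^(−t/τ)) = 1.53 × (1 − e^−1.90) = 1.30 K.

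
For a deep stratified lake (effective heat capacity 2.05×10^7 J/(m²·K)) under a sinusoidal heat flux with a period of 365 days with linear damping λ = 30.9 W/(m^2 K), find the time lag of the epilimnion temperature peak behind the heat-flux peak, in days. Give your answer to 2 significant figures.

Areal heat capacity C = 2.05×10^7 J/(m²·K) (given).
ω = 2π / 3.15×10^7 s = 1.99×10^-7 s⁻¹.
Phase lag φ = arctan(Cω/λ) = arctan(4.08/30.9) = 0.131 rad.
Time lag = φ / ω = 0.131 / 1.99×10^-7 = 6.60×10^5 s = 7.63 days.

7.6 days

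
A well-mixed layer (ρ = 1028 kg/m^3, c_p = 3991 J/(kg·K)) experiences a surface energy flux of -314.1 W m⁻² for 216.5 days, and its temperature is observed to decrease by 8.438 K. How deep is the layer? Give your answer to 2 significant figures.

170 m

Heat input Q = F Δt = -314.1 × 1.87×10^7 s = -5.88×10^9 J/m².
Required areal heat capacity C = Q / ΔT = 6.96×10^8 J/(m²·K).
Depth D = C / (ρ c_p) = 6.96×10^8 / (1028 × 3991) = 170 m.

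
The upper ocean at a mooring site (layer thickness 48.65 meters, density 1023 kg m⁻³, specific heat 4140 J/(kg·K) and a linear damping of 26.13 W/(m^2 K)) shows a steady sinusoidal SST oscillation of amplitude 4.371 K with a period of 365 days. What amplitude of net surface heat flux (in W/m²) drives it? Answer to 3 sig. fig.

213

Areal heat capacity C = ρ c_p D = 1023 × 4140 × 48.65 = 2.06×10^8 J/(m^2 K).
ω = 2π / 3.15×10^7 s = 1.99×10^-7 s⁻¹.
√((Cω)² + λ²) = √((41.1)² + 26.13²) = 48.7 W/(m²·K).
F₀ = A × √((Cω)²+λ²) = 4.371 × 48.7 = 213 W/m².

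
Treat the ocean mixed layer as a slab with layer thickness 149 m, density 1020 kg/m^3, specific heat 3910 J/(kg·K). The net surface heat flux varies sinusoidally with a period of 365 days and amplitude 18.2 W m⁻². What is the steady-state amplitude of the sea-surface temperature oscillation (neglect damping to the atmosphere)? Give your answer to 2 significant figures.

Areal heat capacity C = ρ c_p D = 1020 × 3910 × 149 = 5.94×10^8 J/(m²·K).
Angular frequency ω = 2π / T = 2π / 3.15×10^7 s = 1.99×10^-7 s⁻¹.
Cω = 5.94×10^8 × 1.99×10^-7 = 118 W/(m²·K).
Amplitude A = F₀ / (Cω) = 18.2 / 118 = 0.154 K.

0.15 K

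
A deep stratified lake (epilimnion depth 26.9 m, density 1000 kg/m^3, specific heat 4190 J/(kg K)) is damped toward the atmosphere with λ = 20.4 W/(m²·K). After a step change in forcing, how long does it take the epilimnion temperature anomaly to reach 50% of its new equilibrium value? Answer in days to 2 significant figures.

44 days

Areal heat capacity C = ρ c_p D = 1000 × 4190 × 26.9 = 1.13×10^8 J m⁻² K⁻¹.
τ = C / λ = 1.13×10^8 / 20.4 = 5.53×10^6 s.
Fraction reached: 1 − e^(−t/τ) = 0.50 ⇒ t = −τ ln(1 − 0.50) = τ × 0.693.
t = 3.83×10^6 s = 44.3 days.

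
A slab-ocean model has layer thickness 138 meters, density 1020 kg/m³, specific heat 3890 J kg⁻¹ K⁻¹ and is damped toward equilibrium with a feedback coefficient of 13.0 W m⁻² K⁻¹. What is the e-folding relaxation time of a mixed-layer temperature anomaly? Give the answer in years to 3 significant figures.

Areal heat capacity C = ρ c_p D = 1020 × 3890 × 138 = 5.48×10^8 J m⁻² K⁻¹.
Relaxation time τ = C / λ = 5.48×10^8 / 13.0 = 4.21×10^7 s.
In years: 4.21×10^7 s / (3.156×10^7 s/year) = 1.33 years.

1.33 years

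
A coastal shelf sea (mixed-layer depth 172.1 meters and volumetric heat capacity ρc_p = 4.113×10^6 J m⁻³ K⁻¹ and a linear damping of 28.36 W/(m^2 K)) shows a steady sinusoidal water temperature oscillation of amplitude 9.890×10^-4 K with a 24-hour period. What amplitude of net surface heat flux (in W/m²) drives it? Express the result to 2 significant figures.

Areal heat capacity C = ρc_p × D = 4.113×10^6 × 172.1 = 7.08×10^8 J m⁻² K⁻¹.
ω = 2π / 86400 s = 7.27×10^-5 s⁻¹.
√((Cω)² + λ²) = √((51500)² + 28.36²) = 51500 W/(m²·K).
F₀ = A × √((Cω)²+λ²) = 9.890×10^-4 × 51500 = 50.9 W/m².

51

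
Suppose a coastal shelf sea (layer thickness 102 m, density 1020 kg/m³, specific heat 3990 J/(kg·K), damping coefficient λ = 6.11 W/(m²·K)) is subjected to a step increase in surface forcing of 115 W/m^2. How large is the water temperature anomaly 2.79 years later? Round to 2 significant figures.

Areal heat capacity C = ρ c_p D = 1020 × 3990 × 102 = 4.15×10^8 J m⁻² K⁻¹.
τ = C / λ = 4.15×10^8 / 6.11 = 6.79×10^7 s.
Equilibrium anomaly ΔT_eq = F / λ = 115 / 6.11 = 18.8 K.
t = 2.79 years = 8.80×10^7 s, so t/τ = 1.30.
ΔT(t) = ΔT_eq (1 − e^(−t/τ)) = 18.8 × (1 − e^−1.30) = 13.7 K.

14 K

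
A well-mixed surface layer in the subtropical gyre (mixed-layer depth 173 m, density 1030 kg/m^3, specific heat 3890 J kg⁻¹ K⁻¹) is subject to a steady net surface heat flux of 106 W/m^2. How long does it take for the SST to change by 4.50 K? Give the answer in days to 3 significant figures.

Areal heat capacity C = ρ c_p D = 1030 × 3890 × 173 = 6.93×10^8 J/(m²·K).
Time required: Δt = C ΔT / F = 6.93×10^8 × 4.50 / 106 = 2.94×10^7 s.
In days: 2.94×10^7 s / (86400 s/day) = 341 days.

341 days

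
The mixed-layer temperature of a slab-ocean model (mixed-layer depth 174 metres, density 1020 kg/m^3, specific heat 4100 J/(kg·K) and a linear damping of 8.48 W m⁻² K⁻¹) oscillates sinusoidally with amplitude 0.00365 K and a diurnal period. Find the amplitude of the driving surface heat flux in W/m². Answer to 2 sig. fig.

Areal heat capacity C = ρ c_p D = 1020 × 4100 × 174 = 7.28×10^8 J/(m^2 K).
ω = 2π / 86400 s = 7.27×10^-5 s⁻¹.
√((Cω)² + λ²) = √((52900)² + 8.48²) = 52900 W/(m²·K).
F₀ = A × √((Cω)²+λ²) = 0.00365 × 52900 = 193 W/m².

190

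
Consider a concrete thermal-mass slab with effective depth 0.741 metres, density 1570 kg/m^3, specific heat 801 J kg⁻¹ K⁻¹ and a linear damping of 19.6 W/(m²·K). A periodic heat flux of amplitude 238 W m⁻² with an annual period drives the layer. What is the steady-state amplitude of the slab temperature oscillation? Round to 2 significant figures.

12 K

Areal heat capacity C = ρ c_p D = 1570 × 801 × 0.741 = 9.32×10^5 J m⁻² K⁻¹.
Angular frequency ω = 2π / T = 2π / 3.15×10^7 s = 1.99×10^-7 s⁻¹.
√((Cω)² + λ²) = √((0.186)² + 19.6²) = 19.6 W/(m²·K).
Amplitude A = F₀ / √((Cω)²+λ²) = 238 / 19.6 = 12.1 K.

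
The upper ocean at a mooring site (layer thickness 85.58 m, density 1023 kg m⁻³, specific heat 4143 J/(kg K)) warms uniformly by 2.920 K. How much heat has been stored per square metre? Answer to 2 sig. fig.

1.1×10^9

Areal heat capacity C = ρ c_p D = 1023 × 4143 × 85.58 = 3.63×10^8 J/(m^2 K).
ΔQ = C ΔT = 3.63×10^8 × 2.920 = 1.06×10^9 J/m².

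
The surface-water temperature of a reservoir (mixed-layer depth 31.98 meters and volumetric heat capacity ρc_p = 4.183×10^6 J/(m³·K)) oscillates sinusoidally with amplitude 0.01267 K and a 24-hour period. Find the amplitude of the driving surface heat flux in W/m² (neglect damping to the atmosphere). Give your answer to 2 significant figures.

Areal heat capacity C = ρc_p × D = 4.183×10^6 × 31.98 = 1.34×10^8 J m⁻² K⁻¹.
ω = 2π / 86400 s = 7.27×10^-5 s⁻¹.
Cω = 1.34×10^8 × 7.27×10^-5 = 9730 W/(m²·K).
F₀ = A × Cω = 0.01267 × 9730 = 123 W/m².

120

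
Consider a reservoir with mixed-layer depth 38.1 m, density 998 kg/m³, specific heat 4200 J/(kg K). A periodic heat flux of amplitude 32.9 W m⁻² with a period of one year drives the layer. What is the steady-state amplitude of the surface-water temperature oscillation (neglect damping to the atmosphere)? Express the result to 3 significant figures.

Areal heat capacity C = ρ c_p D = 998 × 4200 × 38.1 = 1.60×10^8 J m⁻² K⁻¹.
Angular frequency ω = 2π / T = 2π / 3.15×10^7 s = 1.99×10^-7 s⁻¹.
Cω = 1.60×10^8 × 1.99×10^-7 = 31.8 W/(m²·K).
Amplitude A = F₀ / (Cω) = 32.9 / 31.8 = 1.03 K.

1.03 K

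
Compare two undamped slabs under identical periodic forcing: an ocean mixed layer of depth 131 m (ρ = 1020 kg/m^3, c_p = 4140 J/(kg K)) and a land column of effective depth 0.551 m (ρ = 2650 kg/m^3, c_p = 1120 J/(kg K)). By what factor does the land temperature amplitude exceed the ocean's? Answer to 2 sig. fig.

340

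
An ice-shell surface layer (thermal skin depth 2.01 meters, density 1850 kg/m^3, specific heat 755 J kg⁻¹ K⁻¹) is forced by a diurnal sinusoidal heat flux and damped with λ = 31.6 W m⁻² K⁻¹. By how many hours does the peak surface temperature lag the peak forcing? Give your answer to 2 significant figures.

Areal heat capacity C = ρ c_p D = 1850 × 755 × 2.01 = 2.81×10^6 J/(m²·K).
ω = 2π / 86400 s = 7.27×10^-5 s⁻¹.
Phase lag φ = arctan(Cω/λ) = arctan(204/31.6) = 1.42 rad.
Time lag = φ / ω = 1.42 / 7.27×10^-5 = 19500 s = 5.41 hours.

5.4 hours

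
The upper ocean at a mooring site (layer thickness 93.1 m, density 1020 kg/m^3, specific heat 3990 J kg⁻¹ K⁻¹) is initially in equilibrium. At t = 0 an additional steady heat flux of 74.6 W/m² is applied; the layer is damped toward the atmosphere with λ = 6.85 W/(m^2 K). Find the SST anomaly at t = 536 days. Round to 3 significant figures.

6.18 K

Areal heat capacity C = ρ c_p D = 1020 × 3990 × 93.1 = 3.79×10^8 J/(m^2 K).
τ = C / λ = 3.79×10^8 / 6.85 = 5.53×10^7 s.
Equilibrium anomaly ΔT_eq = F / λ = 74.6 / 6.85 = 10.9 K.
t = 536 days = 4.63×10^7 s, so t/τ = 0.837.
ΔT(t) = ΔT_eq (1 − e^(−t/τ)) = 10.9 × (1 − e^−0.837) = 6.18 K.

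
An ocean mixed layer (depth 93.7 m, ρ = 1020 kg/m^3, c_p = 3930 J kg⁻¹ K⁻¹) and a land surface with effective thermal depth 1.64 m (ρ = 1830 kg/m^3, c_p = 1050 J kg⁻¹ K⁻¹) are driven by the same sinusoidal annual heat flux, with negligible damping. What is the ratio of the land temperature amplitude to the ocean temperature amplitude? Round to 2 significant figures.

C_ocean = 1020 × 3930 × 93.7 = 3.76×10^8 J/(m²·K).
C_land = 1830 × 1050 × 1.64 = 3.15×10^6 J/(m²·K).
Undamped amplitude ∝ 1/C, so A_land/A_ocean = C_ocean/C_land = 119.

120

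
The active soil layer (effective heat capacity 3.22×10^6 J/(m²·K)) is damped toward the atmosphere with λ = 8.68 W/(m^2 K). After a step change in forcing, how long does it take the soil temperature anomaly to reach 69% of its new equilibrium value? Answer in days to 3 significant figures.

Areal heat capacity C = 3.22×10^6 J/(m²·K) (given).
τ = C / λ = 3.22×10^6 / 8.68 = 3.71×10^5 s.
Fraction reached: 1 − e^(−t/τ) = 0.69 ⇒ t = −τ ln(1 − 0.69) = τ × 1.17.
t = 4.34×10^5 s = 5.03 days.

5.03 days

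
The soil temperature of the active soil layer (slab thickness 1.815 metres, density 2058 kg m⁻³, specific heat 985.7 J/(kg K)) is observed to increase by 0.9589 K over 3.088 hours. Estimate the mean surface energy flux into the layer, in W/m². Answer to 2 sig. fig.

320

Areal heat capacity C = ρ c_p D = 2058 × 985.7 × 1.815 = 3.68×10^6 J/(m²·K).
Required heat per unit area: Q = C ΔT = 3.68×10^6 × 0.9589 = 3.53×10^6 J/m².
Flux F = Q / Δt = 3.53×10^6 / 11100 s = 318 W/m².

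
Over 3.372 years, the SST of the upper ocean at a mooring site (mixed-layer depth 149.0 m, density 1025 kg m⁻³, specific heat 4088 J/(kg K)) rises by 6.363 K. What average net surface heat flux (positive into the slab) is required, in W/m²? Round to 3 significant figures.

Areal heat capacity C = ρ c_p D = 1025 × 4088 × 149.0 = 6.24×10^8 J m⁻² K⁻¹.
Required heat per unit area: Q = C ΔT = 6.24×10^8 × 6.363 = 3.97×10^9 J/m².
Flux F = Q / Δt = 3.97×10^9 / 1.06×10^8 s = 37.3 W/m².

37.3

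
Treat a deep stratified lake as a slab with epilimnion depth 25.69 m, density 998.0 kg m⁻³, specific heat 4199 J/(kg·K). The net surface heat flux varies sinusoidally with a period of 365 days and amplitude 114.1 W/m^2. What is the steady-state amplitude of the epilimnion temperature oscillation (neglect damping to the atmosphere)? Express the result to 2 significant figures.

5.3 K

Areal heat capacity C = ρ c_p D = 998.0 × 4199 × 25.69 = 1.08×10^8 J m⁻² K⁻¹.
Angular frequency ω = 2π / T = 2π / 3.15×10^7 s = 1.99×10^-7 s⁻¹.
Cω = 1.08×10^8 × 1.99×10^-7 = 21.4 W/(m²·K).
Amplitude A = F₀ / (Cω) = 114.1 / 21.4 = 5.32 K.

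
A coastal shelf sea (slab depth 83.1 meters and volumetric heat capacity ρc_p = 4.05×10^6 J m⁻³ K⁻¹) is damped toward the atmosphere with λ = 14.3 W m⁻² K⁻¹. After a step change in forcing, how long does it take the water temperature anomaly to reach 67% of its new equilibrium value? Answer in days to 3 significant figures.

Areal heat capacity C = ρc_p × D = 4.05×10^6 × 83.1 = 3.37×10^8 J/(m²·K).
τ = C / λ = 3.37×10^8 / 14.3 = 2.35×10^7 s.
Fraction reached: 1 − e^(−t/τ) = 0.67 ⇒ t = −τ ln(1 − 0.67) = τ × 1.11.
t = 2.61×10^7 s = 302 days.

302 days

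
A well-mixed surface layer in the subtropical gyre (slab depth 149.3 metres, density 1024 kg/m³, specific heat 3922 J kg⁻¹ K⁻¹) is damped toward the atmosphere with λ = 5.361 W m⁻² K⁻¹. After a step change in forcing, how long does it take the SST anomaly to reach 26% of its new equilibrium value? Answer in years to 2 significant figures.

1.1 years

Areal heat capacity C = ρ c_p D = 1024 × 3922 × 149.3 = 6.00×10^8 J m⁻² K⁻¹.
τ = C / λ = 6.00×10^8 / 5.361 = 1.12×10^8 s.
Fraction reached: 1 − e^(−t/τ) = 0.26 ⇒ t = −τ ln(1 − 0.26) = τ × 0.301.
t = 3.37×10^7 s = 1.07 years.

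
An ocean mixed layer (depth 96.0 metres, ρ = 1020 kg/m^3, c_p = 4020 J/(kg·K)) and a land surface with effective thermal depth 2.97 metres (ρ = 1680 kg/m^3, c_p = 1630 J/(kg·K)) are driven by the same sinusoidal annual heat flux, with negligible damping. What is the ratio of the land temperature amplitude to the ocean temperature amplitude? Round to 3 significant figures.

48.4

C_ocean = 1020 × 4020 × 96.0 = 3.94×10^8 J/(m²·K).
C_land = 1680 × 1630 × 2.97 = 8.13×10^6 J/(m²·K).
Undamped amplitude ∝ 1/C, so A_land/A_ocean = C_ocean/C_land = 48.4.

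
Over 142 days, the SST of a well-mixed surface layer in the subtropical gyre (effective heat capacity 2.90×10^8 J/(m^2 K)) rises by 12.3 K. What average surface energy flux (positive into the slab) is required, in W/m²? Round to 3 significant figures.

291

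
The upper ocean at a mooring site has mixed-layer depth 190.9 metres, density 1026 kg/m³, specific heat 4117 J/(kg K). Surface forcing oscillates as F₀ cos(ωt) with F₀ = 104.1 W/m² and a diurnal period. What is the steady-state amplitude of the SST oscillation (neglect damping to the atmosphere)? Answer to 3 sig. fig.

0.00178 K

Areal heat capacity C = ρ c_p D = 1026 × 4117 × 190.9 = 8.06×10^8 J m⁻² K⁻¹.
Angular frequency ω = 2π / T = 2π / 86400 s = 7.27×10^-5 s⁻¹.
Cω = 8.06×10^8 × 7.27×10^-5 = 58600 W/(m²·K).
Amplitude A = F₀ / (Cω) = 104.1 / 58600 = 0.00178 K.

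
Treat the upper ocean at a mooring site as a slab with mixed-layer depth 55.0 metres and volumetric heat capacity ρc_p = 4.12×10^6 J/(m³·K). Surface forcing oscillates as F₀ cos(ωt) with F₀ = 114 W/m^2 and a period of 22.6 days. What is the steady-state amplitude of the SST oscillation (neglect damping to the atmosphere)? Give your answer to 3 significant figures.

0.156 K

Areal heat capacity C = ρc_p × D = 4.12×10^6 × 55.0 = 2.27×10^8 J m⁻² K⁻¹.
Angular frequency ω = 2π / T = 2π / 1.95×10^6 s = 3.22×10^-6 s⁻¹.
Cω = 2.27×10^8 × 3.22×10^-6 = 729 W/(m²·K).
Amplitude A = F₀ / (Cω) = 114 / 729 = 0.156 K.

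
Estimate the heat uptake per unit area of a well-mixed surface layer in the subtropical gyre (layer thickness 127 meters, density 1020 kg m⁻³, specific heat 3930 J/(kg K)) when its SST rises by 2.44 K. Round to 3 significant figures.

Areal heat capacity C = ρ c_p D = 1020 × 3930 × 127 = 5.09×10^8 J/(m^2 K).
ΔQ = C ΔT = 5.09×10^8 × 2.44 = 1.24×10^9 J/m².

1.24×10^9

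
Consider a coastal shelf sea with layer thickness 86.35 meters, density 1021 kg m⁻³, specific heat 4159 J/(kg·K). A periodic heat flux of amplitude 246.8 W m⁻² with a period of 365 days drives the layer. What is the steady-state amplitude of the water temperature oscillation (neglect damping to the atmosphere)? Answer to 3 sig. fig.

3.38 K

Areal heat capacity C = ρ c_p D = 1021 × 4159 × 86.35 = 3.67×10^8 J/(m^2 K).
Angular frequency ω = 2π / T = 2π / 3.15×10^7 s = 1.99×10^-7 s⁻¹.
Cω = 3.67×10^8 × 1.99×10^-7 = 73.1 W/(m²·K).
Amplitude A = F₀ / (Cω) = 246.8 / 73.1 = 3.38 K.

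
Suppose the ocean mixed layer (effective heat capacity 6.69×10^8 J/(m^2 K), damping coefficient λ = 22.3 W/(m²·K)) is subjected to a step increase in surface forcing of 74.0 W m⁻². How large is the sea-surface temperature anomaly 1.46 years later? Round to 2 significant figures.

2.6 K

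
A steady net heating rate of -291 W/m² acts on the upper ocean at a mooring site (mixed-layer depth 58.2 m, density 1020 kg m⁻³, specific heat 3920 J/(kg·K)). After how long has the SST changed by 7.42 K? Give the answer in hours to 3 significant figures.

1650 hours

Areal heat capacity C = ρ c_p D = 1020 × 3920 × 58.2 = 2.33×10^8 J/(m^2 K).
Time required: Δt = C ΔT / F = 2.33×10^8 × -7.42 / -291 = 5.93×10^6 s.
In hours: 5.93×10^6 s / (3600 s/hour) = 1650 hours.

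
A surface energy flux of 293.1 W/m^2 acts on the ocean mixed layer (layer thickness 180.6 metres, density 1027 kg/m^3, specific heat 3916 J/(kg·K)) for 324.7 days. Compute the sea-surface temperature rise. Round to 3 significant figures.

Areal heat capacity C = ρ c_p D = 1027 × 3916 × 180.6 = 7.26×10^8 J/(m²·K).
Net heat input Q = F Δt = 293.1 × (324.7 days × 86400 s/day) = 8.22×10^9 J/m².
ΔT = Q / C = 8.22×10^9 / 7.26×10^8 = 11.3 K.

11.3 K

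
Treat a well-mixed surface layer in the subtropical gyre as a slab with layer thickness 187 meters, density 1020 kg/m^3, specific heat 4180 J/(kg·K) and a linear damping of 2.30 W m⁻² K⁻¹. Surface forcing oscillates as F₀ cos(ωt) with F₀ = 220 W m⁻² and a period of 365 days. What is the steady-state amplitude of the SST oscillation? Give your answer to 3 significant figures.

1.38 K

Areal heat capacity C = ρ c_p D = 1020 × 4180 × 187 = 7.97×10^8 J m⁻² K⁻¹.
Angular frequency ω = 2π / T = 2π / 3.15×10^7 s = 1.99×10^-7 s⁻¹.
√((Cω)² + λ²) = √((159)² + 2.30²) = 159 W/(m²·K).
Amplitude A = F₀ / √((Cω)²+λ²) = 220 / 159 = 1.38 K.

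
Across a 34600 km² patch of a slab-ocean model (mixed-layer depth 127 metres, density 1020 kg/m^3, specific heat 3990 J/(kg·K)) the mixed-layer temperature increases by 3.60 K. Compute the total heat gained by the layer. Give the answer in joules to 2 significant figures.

Areal heat capacity C = ρ c_p D = 1020 × 3990 × 127 = 5.17×10^8 J/(m²·K).
Heat per unit area: q = C ΔT = 5.17×10^8 × 3.60 = 1.86×10^9 J/m².
Total heat: Q = q × A = 1.86×10^9 × (34600 × 10⁶ m²) = 6.44×10^19 J.

6.4×10^19 J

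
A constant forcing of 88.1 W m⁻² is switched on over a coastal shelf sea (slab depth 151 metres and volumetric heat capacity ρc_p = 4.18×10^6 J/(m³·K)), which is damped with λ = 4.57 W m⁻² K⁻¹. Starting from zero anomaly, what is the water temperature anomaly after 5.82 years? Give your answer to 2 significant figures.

Areal heat capacity C = ρc_p × D = 4.18×10^6 × 151 = 6.31×10^8 J/(m²·K).
τ = C / λ = 6.31×10^8 / 4.57 = 1.38×10^8 s.
Equilibrium anomaly ΔT_eq = F / λ = 88.1 / 4.57 = 19.3 K.
t = 5.82 years = 1.84×10^8 s, so t/τ = 1.33.
ΔT(t) = ΔT_eq (1 − e^(−t/τ)) = 19.3 × (1 − e^−1.33) = 14.2 K.

14 K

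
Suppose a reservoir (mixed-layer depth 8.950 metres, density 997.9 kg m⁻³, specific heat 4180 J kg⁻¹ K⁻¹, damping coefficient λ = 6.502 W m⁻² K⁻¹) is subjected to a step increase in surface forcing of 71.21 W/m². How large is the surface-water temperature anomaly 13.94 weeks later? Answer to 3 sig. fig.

8.43 K

Areal heat capacity C = ρ c_p D = 997.9 × 4180 × 8.950 = 3.73×10^7 J m⁻² K⁻¹.
τ = C / λ = 3.73×10^7 / 6.502 = 5.74×10^6 s.
Equilibrium anomaly ΔT_eq = F / λ = 71.21 / 6.502 = 11.0 K.
t = 13.94 weeks = 8.43×10^6 s, so t/τ = 1.47.
ΔT(t) = ΔT_eq (1 − e^(−t/τ)) = 11.0 × (1 − e^−1.47) = 8.43 K.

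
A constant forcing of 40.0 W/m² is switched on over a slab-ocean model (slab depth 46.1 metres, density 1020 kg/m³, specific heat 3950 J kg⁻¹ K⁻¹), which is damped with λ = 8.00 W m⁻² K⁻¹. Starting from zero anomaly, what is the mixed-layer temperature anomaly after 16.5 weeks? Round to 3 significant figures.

1.75 K

Areal heat capacity C = ρ c_p D = 1020 × 3950 × 46.1 = 1.86×10^8 J/(m²·K).
τ = C / λ = 1.86×10^8 / 8.00 = 2.32×10^7 s.
Equilibrium anomaly ΔT_eq = F / λ = 40.0 / 8.00 = 5.00 K.
t = 16.5 weeks = 9.98×10^6 s, so t/τ = 0.430.
ΔT(t) = ΔT_eq (1 − e^(−t/τ)) = 5.00 × (1 − e^−0.430) = 1.75 K.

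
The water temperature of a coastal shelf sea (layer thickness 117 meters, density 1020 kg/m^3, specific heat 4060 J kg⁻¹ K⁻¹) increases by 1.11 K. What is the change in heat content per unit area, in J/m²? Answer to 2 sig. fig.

5.4×10^8

Areal heat capacity C = ρ c_p D = 1020 × 4060 × 117 = 4.85×10^8 J/(m²·K).
ΔQ = C ΔT = 4.85×10^8 × 1.11 = 5.38×10^8 J/m².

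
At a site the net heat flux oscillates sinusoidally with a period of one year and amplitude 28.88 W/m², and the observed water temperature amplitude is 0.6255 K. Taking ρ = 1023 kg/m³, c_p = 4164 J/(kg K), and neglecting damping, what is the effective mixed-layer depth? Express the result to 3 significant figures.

ω = 2π / 3.15×10^7 s = 1.99×10^-7 s⁻¹.
Required C = F₀ / (A ω) = 28.88 / (0.6255 × 1.99×10^-7) = 2.32×10^8 J/(m²·K).
D = C / (ρ c_p) = 2.32×10^8 / (1023 × 4164) = 54.4 m.

54.4 m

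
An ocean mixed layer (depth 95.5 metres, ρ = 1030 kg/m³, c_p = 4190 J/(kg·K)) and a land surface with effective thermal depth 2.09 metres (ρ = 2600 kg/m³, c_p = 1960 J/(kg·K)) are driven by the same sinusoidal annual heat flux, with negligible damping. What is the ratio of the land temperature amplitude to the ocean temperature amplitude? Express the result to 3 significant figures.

C_ocean = 1030 × 4190 × 95.5 = 4.12×10^8 J/(m²·K).
C_land = 2600 × 1960 × 2.09 = 1.07×10^7 J/(m²·K).
Undamped amplitude ∝ 1/C, so A_land/A_ocean = C_ocean/C_land = 38.7.

38.7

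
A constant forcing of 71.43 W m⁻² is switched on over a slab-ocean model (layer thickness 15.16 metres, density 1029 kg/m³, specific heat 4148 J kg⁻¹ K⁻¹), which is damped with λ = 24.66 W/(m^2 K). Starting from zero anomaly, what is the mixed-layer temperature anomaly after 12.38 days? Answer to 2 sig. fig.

Areal heat capacity C = ρ c_p D = 1029 × 4148 × 15.16 = 6.47×10^7 J/(m^2 K).
τ = C / λ = 6.47×10^7 / 24.66 = 2.62×10^6 s.
Equilibrium anomaly ΔT_eq = F / λ = 71.43 / 24.66 = 2.90 K.
t = 12.38 days = 1.07×10^6 s, so t/τ = 0.408.
ΔT(t) = ΔT_eq (1 − e^(−t/τ)) = 2.90 × (1 − e^−0.408) = 0.970 K.

0.97 K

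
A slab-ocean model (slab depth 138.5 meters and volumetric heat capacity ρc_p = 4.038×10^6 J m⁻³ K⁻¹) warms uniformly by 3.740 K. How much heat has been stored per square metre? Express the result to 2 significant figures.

Areal heat capacity C = ρc_p × D = 4.038×10^6 × 138.5 = 5.59×10^8 J m⁻² K⁻¹.
ΔQ = C ΔT = 5.59×10^8 × 3.740 = 2.09×10^9 J/m².

2.1×10^9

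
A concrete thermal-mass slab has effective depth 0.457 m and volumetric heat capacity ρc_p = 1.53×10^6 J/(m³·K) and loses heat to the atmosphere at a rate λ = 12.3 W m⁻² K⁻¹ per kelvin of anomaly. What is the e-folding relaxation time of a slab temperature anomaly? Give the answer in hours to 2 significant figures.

Areal heat capacity C = ρc_p × D = 1.53×10^6 × 0.457 = 6.99×10^5 J/(m^2 K).
Relaxation time τ = C / λ = 6.99×10^5 / 12.3 = 56800 s.
In hours: 56800 s / (3600 s/hour) = 15.8 hours.

16 hours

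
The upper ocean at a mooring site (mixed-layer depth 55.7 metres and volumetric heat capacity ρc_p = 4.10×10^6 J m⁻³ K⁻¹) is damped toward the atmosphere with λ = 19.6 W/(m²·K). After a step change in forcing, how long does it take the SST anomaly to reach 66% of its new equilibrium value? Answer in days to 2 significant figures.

Areal heat capacity C = ρc_p × D = 4.10×10^6 × 55.7 = 2.28×10^8 J/(m^2 K).
τ = C / λ = 2.28×10^8 / 19.6 = 1.17×10^7 s.
Fraction reached: 1 − e^(−t/τ) = 0.66 ⇒ t = −τ ln(1 − 0.66) = τ × 1.08.
t = 1.26×10^7 s = 145 days.

150 days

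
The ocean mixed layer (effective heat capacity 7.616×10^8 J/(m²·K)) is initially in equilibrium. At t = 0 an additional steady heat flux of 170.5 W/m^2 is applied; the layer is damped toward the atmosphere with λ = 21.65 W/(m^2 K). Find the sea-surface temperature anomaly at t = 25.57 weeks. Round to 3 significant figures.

Areal heat capacity C = 7.616×10^8 J/(m²·K) (given).
τ = C / λ = 7.62×10^8 / 21.65 = 3.52×10^7 s.
Equilibrium anomaly ΔT_eq = F / λ = 170.5 / 21.65 = 7.88 K.
t = 25.57 weeks = 1.55×10^7 s, so t/τ = 0.440.
ΔT(t) = ΔT_eq (1 − e^(−t/τ)) = 7.88 × (1 − e^−0.440) = 2.80 K.

2.80 K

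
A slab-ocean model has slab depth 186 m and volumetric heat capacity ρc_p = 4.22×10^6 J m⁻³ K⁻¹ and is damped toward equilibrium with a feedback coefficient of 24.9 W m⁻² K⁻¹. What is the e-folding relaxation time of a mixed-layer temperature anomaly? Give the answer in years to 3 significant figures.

Areal heat capacity C = ρc_p × D = 4.22×10^6 × 186 = 7.85×10^8 J/(m^2 K).
Relaxation time τ = C / λ = 7.85×10^8 / 24.9 = 3.15×10^7 s.
In years: 3.15×10^7 s / (3.156×10^7 s/year) = 0.999 years.

0.999 years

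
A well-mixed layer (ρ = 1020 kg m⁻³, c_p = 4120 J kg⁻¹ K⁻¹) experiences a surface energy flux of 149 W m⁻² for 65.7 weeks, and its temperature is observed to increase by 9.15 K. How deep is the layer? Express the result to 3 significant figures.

154 m

Heat input Q = F Δt = 149 × 3.97×10^7 s = 5.92×10^9 J/m².
Required areal heat capacity C = Q / ΔT = 6.47×10^8 J/(m²·K).
Depth D = C / (ρ c_p) = 6.47×10^8 / (1020 × 4120) = 154 m.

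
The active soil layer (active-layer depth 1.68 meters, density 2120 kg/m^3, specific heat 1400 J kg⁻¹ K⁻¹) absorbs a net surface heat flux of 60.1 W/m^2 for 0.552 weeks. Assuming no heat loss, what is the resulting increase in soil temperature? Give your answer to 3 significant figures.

4.02 K

Areal heat capacity C = ρ c_p D = 2120 × 1400 × 1.68 = 4.99×10^6 J m⁻² K⁻¹.
Net heat input Q = F Δt = 60.1 × (0.552 weeks × 6.048×10^5 s/week) = 2.01×10^7 J/m².
ΔT = Q / C = 2.01×10^7 / 4.99×10^6 = 4.02 K.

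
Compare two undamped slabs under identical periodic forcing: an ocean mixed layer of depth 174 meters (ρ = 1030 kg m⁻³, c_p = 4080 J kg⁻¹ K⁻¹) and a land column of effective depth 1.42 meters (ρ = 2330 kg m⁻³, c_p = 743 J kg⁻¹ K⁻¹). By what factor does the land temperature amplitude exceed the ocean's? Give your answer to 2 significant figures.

300

C_ocean = 1030 × 4080 × 174 = 7.31×10^8 J/(m²·K).
C_land = 2330 × 743 × 1.42 = 2.46×10^6 J/(m²·K).
Undamped amplitude ∝ 1/C, so A_land/A_ocean = C_ocean/C_land = 297.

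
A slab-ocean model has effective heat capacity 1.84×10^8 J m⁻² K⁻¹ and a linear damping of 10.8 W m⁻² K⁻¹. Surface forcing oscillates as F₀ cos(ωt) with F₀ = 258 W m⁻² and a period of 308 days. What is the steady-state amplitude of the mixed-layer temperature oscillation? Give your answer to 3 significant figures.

Areal heat capacity C = 1.84×10^8 J m⁻² K⁻¹ (given).
Angular frequency ω = 2π / T = 2π / 2.66×10^7 s = 2.36×10^-7 s⁻¹.
√((Cω)² + λ²) = √((43.4)² + 10.8²) = 44.8 W/(m²·K).
Amplitude A = F₀ / √((Cω)²+λ²) = 258 / 44.8 = 5.76 K.

5.76 K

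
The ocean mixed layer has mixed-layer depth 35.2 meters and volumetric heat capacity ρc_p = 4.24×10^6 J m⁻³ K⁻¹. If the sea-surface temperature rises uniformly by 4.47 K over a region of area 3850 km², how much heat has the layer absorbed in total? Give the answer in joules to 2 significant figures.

2.6×10^18 J

Areal heat capacity C = ρc_p × D = 4.24×10^6 × 35.2 = 1.49×10^8 J m⁻² K⁻¹.
Heat per unit area: q = C ΔT = 1.49×10^8 × 4.47 = 6.67×10^8 J/m².
Total heat: Q = q × A = 6.67×10^8 × (3850 × 10⁶ m²) = 2.57×10^18 J.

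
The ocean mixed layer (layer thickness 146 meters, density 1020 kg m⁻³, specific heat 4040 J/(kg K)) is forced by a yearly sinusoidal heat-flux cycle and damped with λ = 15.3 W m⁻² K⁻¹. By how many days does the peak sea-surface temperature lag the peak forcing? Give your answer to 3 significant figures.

83.9 days

Areal heat capacity C = ρ c_p D = 1020 × 4040 × 146 = 6.02×10^8 J m⁻² K⁻¹.
ω = 2π / 3.15×10^7 s = 1.99×10^-7 s⁻¹.
Phase lag φ = arctan(Cω/λ) = arctan(120/15.3) = 1.44 rad.
Time lag = φ / ω = 1.44 / 1.99×10^-7 = 7.25×10^6 s = 83.9 days.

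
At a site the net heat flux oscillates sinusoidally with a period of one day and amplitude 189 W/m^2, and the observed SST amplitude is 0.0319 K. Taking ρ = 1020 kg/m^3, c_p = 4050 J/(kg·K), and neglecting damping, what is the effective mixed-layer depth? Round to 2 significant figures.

ω = 2π / 86400 s = 7.27×10^-5 s⁻¹.
Required C = F₀ / (A ω) = 189 / (0.0319 × 7.27×10^-5) = 8.15×10^7 J/(m²·K).
D = C / (ρ c_p) = 8.15×10^7 / (1020 × 4050) = 19.7 m.

20 m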